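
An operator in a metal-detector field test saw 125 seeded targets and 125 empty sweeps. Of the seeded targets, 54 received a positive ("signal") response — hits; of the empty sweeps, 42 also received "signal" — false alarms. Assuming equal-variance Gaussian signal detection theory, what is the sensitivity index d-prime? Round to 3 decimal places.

d-prime = 0.252

H = 54/125 = 0.4320
FA = 42/125 = 0.3360
z(0.4320) = -0.1713, z(0.3360) = -0.4234
d' = z(H) − z(FA) = -0.1713 − (-0.4234) = 0.2521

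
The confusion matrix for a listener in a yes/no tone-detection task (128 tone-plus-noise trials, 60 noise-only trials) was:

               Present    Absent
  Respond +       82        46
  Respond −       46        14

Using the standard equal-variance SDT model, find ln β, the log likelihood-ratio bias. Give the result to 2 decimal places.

H = 82/128 = 0.6406
FA = 46/60 = 0.7667
Φ⁻¹(0.6406) = 0.360, Φ⁻¹(0.7667) = 0.728
ln β = −½·[z(H)² − z(FA)²] = −0.5 × (0.130 − 0.530) = 0.200

ln β = 0.20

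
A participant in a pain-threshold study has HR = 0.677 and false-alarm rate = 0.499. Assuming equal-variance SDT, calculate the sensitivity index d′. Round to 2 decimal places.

d′ = 0.46

z(H) = z(0.677) = 0.459
z(FA) = z(0.499) = -0.003
d' = z(H) − z(FA) = 0.459 − (-0.003) = 0.462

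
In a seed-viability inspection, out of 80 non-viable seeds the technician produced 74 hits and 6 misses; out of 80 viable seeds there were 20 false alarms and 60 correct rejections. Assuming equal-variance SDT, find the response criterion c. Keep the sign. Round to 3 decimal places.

H = 74/80 = 0.9250
FA = 20/80 = 0.2500
z(0.9250) = 1.4395, z(0.2500) = -0.6745
c = −½·[z(H) + z(FA)] = −0.5 × (1.4395 + (-0.6745)) = -0.3825
c < 0: the technician has a liberal response bias.

c = -0.383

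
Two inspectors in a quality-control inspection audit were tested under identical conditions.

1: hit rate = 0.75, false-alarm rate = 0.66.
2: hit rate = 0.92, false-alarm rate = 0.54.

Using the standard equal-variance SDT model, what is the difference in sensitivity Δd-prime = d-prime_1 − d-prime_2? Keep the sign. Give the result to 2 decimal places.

Δd-prime = -1.04

1: z(0.75) = 0.674, z(0.66) = 0.412, d' = 0.262
2: z(0.92) = 1.405, z(0.54) = 0.100, d' = 1.305
Δd' = d'_1 − d'_2 = 0.262 − 1.305 = -1.043
2 has the higher sensitivity.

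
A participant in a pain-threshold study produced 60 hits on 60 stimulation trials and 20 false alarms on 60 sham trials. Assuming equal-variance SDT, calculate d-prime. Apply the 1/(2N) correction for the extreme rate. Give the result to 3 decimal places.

The hit rate is 60/60 = 1, so apply the 1/(2N) correction: H → 1 − 1/(2·60) = 0.99167.
z(H) = z(0.99167) = 2.3941
z(FA) = z(0.33333) = -0.4307
d' = 2.3941 − (-0.4307) = 2.8248

d-prime = 2.825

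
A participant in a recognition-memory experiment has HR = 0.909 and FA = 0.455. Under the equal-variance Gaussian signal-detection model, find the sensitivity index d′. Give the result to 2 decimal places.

z(H) = z(0.909) = 1.3346
z(FA) = z(0.455) = -0.1130
d' = z(H) − z(FA) = 1.3346 − (-0.1130) = 1.4476

d′ = 1.45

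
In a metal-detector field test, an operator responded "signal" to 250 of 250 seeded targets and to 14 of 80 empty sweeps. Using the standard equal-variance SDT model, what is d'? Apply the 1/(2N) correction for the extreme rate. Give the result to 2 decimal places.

The hit rate is 250/250 = 1, so apply the 1/(2N) correction: H → 1 − 1/(2·250) = 0.99800.
z(H) = z(0.99800) = 2.878
z(FA) = z(0.17500) = -0.935
d' = 2.878 − (-0.935) = 3.813

d' = 3.81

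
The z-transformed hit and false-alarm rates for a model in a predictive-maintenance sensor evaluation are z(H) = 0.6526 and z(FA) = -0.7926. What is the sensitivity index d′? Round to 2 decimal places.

d′ = 1.45

d' = z(H) − z(FA) = 0.6526 − (-0.7926) = 1.4452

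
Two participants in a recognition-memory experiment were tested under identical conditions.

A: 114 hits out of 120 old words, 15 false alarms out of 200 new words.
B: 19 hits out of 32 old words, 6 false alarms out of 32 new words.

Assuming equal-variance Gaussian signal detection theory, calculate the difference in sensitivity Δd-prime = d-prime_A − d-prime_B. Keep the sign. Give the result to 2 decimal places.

A: z(0.9500) = 1.645, z(0.0750) = -1.440, d' = 3.085
B: z(0.5938) = 0.237, z(0.1875) = -0.887, d' = 1.124
Δd' = d'_A − d'_B = 3.085 − 1.124 = 1.961
A has the higher sensitivity.

Δd-prime = 1.96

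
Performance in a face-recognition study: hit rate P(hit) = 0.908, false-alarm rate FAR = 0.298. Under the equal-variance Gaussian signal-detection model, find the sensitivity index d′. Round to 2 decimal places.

d′ = 1.86

Φ⁻¹(0.908) = 1.3285, Φ⁻¹(0.298) = -0.5302
d' = z(H) − z(FA) = 1.3285 − (-0.5302) = 1.8587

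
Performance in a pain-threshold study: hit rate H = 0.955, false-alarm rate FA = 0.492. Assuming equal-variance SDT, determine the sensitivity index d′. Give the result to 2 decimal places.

d′ = 1.72

z(H) = z(0.955) = 1.6954
z(FA) = z(0.492) = -0.0201
d' = z(H) − z(FA) = 1.6954 − (-0.0201) = 1.7155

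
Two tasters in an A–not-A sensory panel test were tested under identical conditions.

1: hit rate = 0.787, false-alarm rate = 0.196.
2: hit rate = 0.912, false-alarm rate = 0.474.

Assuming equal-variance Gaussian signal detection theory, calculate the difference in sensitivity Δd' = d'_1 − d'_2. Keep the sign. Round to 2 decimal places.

1: z(0.787) = 0.796, z(0.196) = -0.856, d' = 1.652
2: z(0.912) = 1.353, z(0.474) = -0.065, d' = 1.418
Δd' = d'_1 − d'_2 = 1.652 − 1.418 = 0.234
1 has the higher sensitivity.

Δd' = 0.23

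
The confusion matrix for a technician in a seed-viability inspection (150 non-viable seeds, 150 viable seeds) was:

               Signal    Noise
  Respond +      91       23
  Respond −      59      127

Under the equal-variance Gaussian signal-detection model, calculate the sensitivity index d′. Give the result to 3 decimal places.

H = 91/150 = 0.6067
FA = 23/150 = 0.1533
Φ⁻¹(H) = Φ⁻¹(0.6067) = 0.2707
Φ⁻¹(FA) = Φ⁻¹(0.1533) = -1.0224
d' = z(H) − z(FA) = 0.2707 − (-1.0224) = 1.2931

d′ = 1.293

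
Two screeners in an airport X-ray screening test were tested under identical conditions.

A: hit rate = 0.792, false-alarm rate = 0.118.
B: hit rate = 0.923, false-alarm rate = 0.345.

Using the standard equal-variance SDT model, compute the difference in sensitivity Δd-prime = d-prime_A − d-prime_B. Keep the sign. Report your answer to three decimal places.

A: z(0.792) = 0.8134, z(0.118) = -1.1850, d' = 1.9984
B: z(0.923) = 1.4255, z(0.345) = -0.3989, d' = 1.8244
Δd' = d'_A − d'_B = 1.9984 − 1.8244 = 0.1740
A has the higher sensitivity.

Δd-prime = 0.174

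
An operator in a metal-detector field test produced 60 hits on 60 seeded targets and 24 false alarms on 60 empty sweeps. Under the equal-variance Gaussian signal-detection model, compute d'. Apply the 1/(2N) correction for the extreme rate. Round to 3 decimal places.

d' = 2.647

The hit rate is 60/60 = 1, so apply the 1/(2N) correction: H → 1 − 1/(2·60) = 0.99167.
z(H) = z(0.99167) = 2.3941
z(FA) = z(0.40000) = -0.2533
d' = 2.3941 − (-0.2533) = 2.6474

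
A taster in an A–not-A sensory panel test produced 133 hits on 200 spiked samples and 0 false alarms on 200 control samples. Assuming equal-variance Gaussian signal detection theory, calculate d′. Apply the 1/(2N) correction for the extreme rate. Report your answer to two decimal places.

d′ = 3.23

The false-alarm rate is 0/200 = 0, so apply the 1/(2N) correction: FA → 1/(2·200) = 0.00250.
z(H) = z(0.66500) = 0.426
z(FA) = z(0.00250) = -2.807
d' = 0.426 − (-2.807) = 3.233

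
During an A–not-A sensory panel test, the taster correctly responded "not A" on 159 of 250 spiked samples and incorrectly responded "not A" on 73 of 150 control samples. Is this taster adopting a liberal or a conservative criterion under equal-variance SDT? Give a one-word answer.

z(H) = 0.348, z(FA) = -0.033
c = −½·(z(H) + z(FA)) = -0.1575
c < 0 → liberal criterion (biased toward responding “yes”).

liberal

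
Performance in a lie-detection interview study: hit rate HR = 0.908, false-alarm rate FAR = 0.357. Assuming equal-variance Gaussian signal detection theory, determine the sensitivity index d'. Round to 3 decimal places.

d' = 1.695

z(0.908) = 1.3285, z(0.357) = -0.3665
d' = z(H) − z(FA) = 1.3285 − (-0.3665) = 1.6950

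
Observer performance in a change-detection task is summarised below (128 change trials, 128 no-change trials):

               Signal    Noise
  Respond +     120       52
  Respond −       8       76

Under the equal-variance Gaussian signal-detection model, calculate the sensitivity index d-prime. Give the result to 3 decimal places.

H = 120/128 = 0.9375
FA = 52/128 = 0.4062
Φ⁻¹(H) = Φ⁻¹(0.9375) = 1.5341
Φ⁻¹(FA) = Φ⁻¹(0.4062) = -0.2373
d' = z(H) − z(FA) = 1.5341 − (-0.2373) = 1.7714

d-prime = 1.771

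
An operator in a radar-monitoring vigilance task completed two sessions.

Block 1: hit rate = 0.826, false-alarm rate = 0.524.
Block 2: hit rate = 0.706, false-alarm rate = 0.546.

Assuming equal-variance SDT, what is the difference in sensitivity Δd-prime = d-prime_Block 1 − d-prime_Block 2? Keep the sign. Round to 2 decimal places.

Δd-prime = 0.45

Block 1: z(0.826) = 0.938, z(0.524) = 0.060, d' = 0.878
Block 2: z(0.706) = 0.542, z(0.546) = 0.116, d' = 0.426
Δd' = d'_Block 1 − d'_Block 2 = 0.878 − 0.426 = 0.452
Block 1 has the higher sensitivity.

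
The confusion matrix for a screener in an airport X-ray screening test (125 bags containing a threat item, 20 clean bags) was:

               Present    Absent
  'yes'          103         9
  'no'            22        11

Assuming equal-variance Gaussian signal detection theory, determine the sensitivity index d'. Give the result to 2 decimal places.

d' = 1.06

H = 103/125 = 0.8240
FA = 9/20 = 0.4500
z(0.8240) = 0.9307, z(0.4500) = -0.1257
d' = z(H) − z(FA) = 0.9307 − (-0.1257) = 1.0564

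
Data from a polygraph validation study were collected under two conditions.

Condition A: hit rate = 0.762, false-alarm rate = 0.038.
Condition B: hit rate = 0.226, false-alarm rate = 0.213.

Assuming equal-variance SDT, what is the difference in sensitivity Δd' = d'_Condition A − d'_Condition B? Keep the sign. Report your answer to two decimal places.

Condition A: z(0.762) = 0.713, z(0.038) = -1.774, d' = 2.487
Condition B: z(0.226) = -0.752, z(0.213) = -0.796, d' = 0.044
Δd' = d'_Condition A − d'_Condition B = 2.487 − 0.044 = 2.443
Condition A has the higher sensitivity.

Δd' = 2.44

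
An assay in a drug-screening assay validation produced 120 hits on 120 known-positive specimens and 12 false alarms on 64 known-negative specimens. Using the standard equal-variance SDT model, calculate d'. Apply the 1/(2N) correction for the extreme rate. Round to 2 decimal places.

d' = 3.53

The hit rate is 120/120 = 1, so apply the 1/(2N) correction: H → 1 − 1/(2·120) = 0.99583.
z(H) = z(0.99583) = 2.638
z(FA) = z(0.18750) = -0.887
d' = 2.638 − (-0.887) = 3.525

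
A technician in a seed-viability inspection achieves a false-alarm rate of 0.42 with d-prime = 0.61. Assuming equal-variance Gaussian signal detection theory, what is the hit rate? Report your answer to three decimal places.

hit rate = 0.658

z(false-alarm rate) = z(0.42) = -0.2019
z(H) = z(FA) + d' = -0.2019 + 0.61 = 0.4081
hit rate = Φ(0.4081) = 0.6584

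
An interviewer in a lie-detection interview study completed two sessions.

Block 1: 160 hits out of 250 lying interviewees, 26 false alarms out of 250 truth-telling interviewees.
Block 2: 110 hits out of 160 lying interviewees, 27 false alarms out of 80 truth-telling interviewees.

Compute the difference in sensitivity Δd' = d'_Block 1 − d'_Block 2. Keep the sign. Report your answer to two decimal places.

Δd' = 0.71

Block 1: z(0.6400) = 0.358, z(0.1040) = -1.259, d' = 1.617
Block 2: z(0.6875) = 0.489, z(0.3375) = -0.419, d' = 0.908
Δd' = d'_Block 1 − d'_Block 2 = 1.617 − 0.908 = 0.709
Block 1 has the higher sensitivity.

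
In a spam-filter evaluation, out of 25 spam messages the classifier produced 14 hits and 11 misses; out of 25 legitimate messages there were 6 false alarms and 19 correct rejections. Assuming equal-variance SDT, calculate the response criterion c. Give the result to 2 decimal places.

c = 0.28

H = 14/25 = 0.5600
FA = 6/25 = 0.2400
z(0.5600) = 0.1510, z(0.2400) = -0.7063
c = −½·[z(H) + z(FA)] = −0.5 × (0.1510 + (-0.7063)) = 0.27765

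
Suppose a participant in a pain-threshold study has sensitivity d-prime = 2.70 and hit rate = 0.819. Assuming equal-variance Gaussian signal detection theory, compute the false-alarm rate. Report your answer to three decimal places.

false-alarm rate = 0.037

z(hit rate) = z(0.819) = 0.9116
z(FA) = z(H) − d' = 0.9116 − 2.70 = -1.7884
false-alarm rate = Φ(-1.7884) = 0.0369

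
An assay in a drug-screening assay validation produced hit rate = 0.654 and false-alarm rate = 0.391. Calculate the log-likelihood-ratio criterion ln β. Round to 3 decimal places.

z(H) = 0.3961
z(FA) = -0.2767
ln β = −½·[z(H)² − z(FA)²] = −0.5 × (0.1569 − 0.0766) = -0.04015

ln β = -0.040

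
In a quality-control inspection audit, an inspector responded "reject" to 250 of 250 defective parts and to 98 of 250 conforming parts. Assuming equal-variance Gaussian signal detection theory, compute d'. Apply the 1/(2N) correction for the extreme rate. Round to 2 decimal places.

d' = 3.15

The hit rate is 250/250 = 1, so apply the 1/(2N) correction: H → 1 − 1/(2·250) = 0.99800.
z(H) = z(0.99800) = 2.878
z(FA) = z(0.39200) = -0.274
d' = 2.878 − (-0.274) = 3.152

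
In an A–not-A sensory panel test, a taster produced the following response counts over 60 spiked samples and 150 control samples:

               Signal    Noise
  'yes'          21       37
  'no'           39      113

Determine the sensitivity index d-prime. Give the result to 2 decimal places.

d-prime = 0.30

H = 21/60 = 0.3500
FA = 37/150 = 0.2467
z(H) = -0.385
z(FA) = -0.685
d' = z(H) − z(FA) = -0.385 − (-0.685) = 0.300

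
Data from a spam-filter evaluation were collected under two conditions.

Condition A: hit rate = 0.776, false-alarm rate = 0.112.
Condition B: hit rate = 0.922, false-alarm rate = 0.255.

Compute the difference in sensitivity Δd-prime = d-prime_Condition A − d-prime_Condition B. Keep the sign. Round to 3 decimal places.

Δd-prime = -0.103

Condition A: z(0.776) = 0.7588, z(0.112) = -1.2160, d' = 1.9748
Condition B: z(0.922) = 1.4187, z(0.255) = -0.6588, d' = 2.0775
Δd' = d'_Condition A − d'_Condition B = 1.9748 − 2.0775 = -0.1027
Condition B has the higher sensitivity.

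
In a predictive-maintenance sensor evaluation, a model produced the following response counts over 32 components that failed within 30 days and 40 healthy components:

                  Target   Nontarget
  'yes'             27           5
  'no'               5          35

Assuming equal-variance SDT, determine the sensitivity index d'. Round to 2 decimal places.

d' = 2.16

H = 27/32 = 0.8438
FA = 5/40 = 0.1250
z(H) = 1.0102
z(FA) = -1.1503
d' = z(H) − z(FA) = 1.0102 − (-1.1503) = 2.1605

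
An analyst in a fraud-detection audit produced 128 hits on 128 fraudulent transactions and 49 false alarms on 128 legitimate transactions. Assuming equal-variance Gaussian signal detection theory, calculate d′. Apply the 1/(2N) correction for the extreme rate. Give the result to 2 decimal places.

d′ = 2.96

The hit rate is 128/128 = 1, so apply the 1/(2N) correction: H → 1 − 1/(2·128) = 0.99609.
z(H) = z(0.99609) = 2.660
z(FA) = z(0.38281) = -0.298
d' = 2.660 − (-0.298) = 2.958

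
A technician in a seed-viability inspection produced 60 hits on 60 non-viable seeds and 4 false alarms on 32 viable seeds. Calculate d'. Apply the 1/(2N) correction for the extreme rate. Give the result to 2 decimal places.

The hit rate is 60/60 = 1, so apply the 1/(2N) correction: H → 1 − 1/(2·60) = 0.99167.
z(H) = z(0.99167) = 2.394
z(FA) = z(0.12500) = -1.150
d' = 2.394 − (-1.150) = 3.544

d' = 3.54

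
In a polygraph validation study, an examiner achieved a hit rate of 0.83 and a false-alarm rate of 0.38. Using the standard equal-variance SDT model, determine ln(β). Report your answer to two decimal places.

Φ⁻¹(H) = 0.954
Φ⁻¹(FA) = -0.305
ln β = −½·[z(H)² − z(FA)²] = −0.5 × (0.910 − 0.093) = -0.4085

ln β = -0.41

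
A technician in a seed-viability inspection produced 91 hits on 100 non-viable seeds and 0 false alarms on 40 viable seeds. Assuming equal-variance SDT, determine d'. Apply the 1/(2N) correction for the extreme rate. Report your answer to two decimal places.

d' = 3.58

The false-alarm rate is 0/40 = 0, so apply the 1/(2N) correction: FA → 1/(2·40) = 0.01250.
z(H) = z(0.91000) = 1.341
z(FA) = z(0.01250) = -2.241
d' = 1.341 − (-2.241) = 3.582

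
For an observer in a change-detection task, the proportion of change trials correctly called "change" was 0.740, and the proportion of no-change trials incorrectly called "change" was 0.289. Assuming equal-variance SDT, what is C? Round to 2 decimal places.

z(0.740) = 0.6433, z(0.289) = -0.5563
c = −½·[z(H) + z(FA)] = −0.5 × (0.6433 + (-0.5563)) = -0.0435

C = -0.04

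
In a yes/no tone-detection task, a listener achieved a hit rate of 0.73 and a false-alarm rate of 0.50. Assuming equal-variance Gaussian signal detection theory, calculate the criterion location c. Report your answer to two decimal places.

z(H) = 0.613
z(FA) = 0.000
c = −½·[z(H) + z(FA)] = −0.5 × (0.613 + 0.000) = -0.3065
c < 0: the listener has a liberal response bias.

c = -0.31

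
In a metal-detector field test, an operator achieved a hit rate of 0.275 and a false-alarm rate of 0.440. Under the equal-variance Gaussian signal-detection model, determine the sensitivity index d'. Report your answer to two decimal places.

z(0.275) = -0.5978, z(0.440) = -0.1510
d' = z(H) − z(FA) = -0.5978 − (-0.1510) = -0.4468

d' = -0.45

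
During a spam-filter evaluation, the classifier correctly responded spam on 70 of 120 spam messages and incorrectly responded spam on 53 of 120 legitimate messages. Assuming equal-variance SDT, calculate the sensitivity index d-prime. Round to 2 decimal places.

d-prime = 0.36

H = 70/120 = 0.5833
FA = 53/120 = 0.4417
Φ⁻¹(0.5833) = 0.2103, Φ⁻¹(0.4417) = -0.1467
d' = z(H) − z(FA) = 0.2103 − (-0.1467) = 0.3570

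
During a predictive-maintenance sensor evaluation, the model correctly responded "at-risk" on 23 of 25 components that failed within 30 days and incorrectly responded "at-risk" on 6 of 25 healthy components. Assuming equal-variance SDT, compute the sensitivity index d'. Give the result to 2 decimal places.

d' = 2.11

H = 23/25 = 0.9200
FA = 6/25 = 0.2400
z(0.9200) = 1.405, z(0.2400) = -0.706
d' = z(H) − z(FA) = 1.405 − (-0.706) = 2.111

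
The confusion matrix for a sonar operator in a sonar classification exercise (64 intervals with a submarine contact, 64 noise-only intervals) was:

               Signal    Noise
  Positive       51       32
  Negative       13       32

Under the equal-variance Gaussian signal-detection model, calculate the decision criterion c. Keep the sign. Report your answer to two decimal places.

c = -0.42

H = 51/64 = 0.7969
FA = 32/64 = 0.5000
z(H) = z(0.7969) = 0.8306
z(FA) = z(0.5000) = 0.0000
c = −½·[z(H) + z(FA)] = −0.5 × (0.8306 + 0.0000) = -0.4153
c < 0: the sonar operator has a liberal response bias.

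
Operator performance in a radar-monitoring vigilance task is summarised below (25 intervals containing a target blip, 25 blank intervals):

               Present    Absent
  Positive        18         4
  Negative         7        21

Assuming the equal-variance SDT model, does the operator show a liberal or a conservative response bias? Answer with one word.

z(H) = 0.583, z(FA) = -0.994
c = −½·(z(H) + z(FA)) = 0.2055
c > 0 → conservative criterion (biased toward responding “no”).

conservative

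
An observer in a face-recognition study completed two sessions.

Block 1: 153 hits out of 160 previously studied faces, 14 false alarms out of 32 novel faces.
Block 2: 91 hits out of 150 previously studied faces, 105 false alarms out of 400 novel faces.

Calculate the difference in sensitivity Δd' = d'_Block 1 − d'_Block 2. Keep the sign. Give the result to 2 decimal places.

Δd' = 0.96

Block 1: z(0.9563) = 1.709, z(0.4375) = -0.157, d' = 1.866
Block 2: z(0.6067) = 0.271, z(0.2625) = -0.636, d' = 0.907
Δd' = d'_Block 1 − d'_Block 2 = 1.866 − 0.907 = 0.959
Block 1 has the higher sensitivity.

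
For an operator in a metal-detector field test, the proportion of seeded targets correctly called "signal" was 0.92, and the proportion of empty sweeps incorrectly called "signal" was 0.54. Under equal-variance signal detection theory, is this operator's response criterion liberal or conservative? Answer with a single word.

liberal

z(H) = 1.405, z(FA) = 0.100
c = −½·(z(H) + z(FA)) = -0.7525
c < 0 → liberal criterion (biased toward responding “yes”).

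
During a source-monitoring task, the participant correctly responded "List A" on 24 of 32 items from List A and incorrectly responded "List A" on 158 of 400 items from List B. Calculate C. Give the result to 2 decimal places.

H = 24/32 = 0.7500
FA = 158/400 = 0.3950
z(0.7500) = 0.6745, z(0.3950) = -0.2663
c = −½·[z(H) + z(FA)] = −0.5 × (0.6745 + (-0.2663)) = -0.2041

C = -0.20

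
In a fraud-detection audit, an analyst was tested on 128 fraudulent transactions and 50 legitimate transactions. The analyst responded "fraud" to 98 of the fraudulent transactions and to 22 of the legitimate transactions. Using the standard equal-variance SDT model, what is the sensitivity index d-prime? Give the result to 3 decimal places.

H = 98/128 = 0.7656
FA = 22/50 = 0.4400
Φ⁻¹(H) = Φ⁻¹(0.7656) = 0.7244
Φ⁻¹(FA) = Φ⁻¹(0.4400) = -0.1510
d' = z(H) − z(FA) = 0.7244 − (-0.1510) = 0.8754

d-prime = 0.875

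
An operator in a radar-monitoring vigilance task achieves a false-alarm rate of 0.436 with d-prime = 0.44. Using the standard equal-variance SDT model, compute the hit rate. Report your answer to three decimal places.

hit rate = 0.610

z(false-alarm rate) = z(0.436) = -0.1611
z(H) = z(FA) + d' = -0.1611 + 0.44 = 0.2789
hit rate = Φ(0.2789) = 0.6098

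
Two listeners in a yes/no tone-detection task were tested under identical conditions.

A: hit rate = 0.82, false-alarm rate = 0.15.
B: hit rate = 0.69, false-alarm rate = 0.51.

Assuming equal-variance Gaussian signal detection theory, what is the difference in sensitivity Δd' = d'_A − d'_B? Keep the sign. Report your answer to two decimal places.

Δd' = 1.48

A: z(0.82) = 0.915, z(0.15) = -1.036, d' = 1.951
B: z(0.69) = 0.496, z(0.51) = 0.025, d' = 0.471
Δd' = d'_A − d'_B = 1.951 − 0.471 = 1.480
A has the higher sensitivity.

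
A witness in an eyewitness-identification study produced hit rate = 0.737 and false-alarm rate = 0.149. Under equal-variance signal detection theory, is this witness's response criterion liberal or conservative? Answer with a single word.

conservative

z(H) = 0.634, z(FA) = -1.041
c = −½·(z(H) + z(FA)) = 0.2035
c > 0 → conservative criterion (biased toward responding “no”).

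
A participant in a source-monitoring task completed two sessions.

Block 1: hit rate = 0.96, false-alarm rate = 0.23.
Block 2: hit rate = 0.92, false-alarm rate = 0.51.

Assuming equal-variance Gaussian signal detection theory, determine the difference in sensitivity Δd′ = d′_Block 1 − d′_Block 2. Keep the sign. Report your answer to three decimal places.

Block 1: z(0.96) = 1.7507, z(0.23) = -0.7388, d' = 2.4895
Block 2: z(0.92) = 1.4051, z(0.51) = 0.0251, d' = 1.3800
Δd' = d'_Block 1 − d'_Block 2 = 2.4895 − 1.3800 = 1.1095
Block 1 has the higher sensitivity.

Δd′ = 1.110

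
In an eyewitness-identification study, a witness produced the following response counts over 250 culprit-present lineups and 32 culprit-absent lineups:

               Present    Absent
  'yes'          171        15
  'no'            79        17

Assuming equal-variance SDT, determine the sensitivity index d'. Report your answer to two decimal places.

H = 171/250 = 0.6840
FA = 15/32 = 0.4688
Φ⁻¹(H) = Φ⁻¹(0.6840) = 0.479
Φ⁻¹(FA) = Φ⁻¹(0.4688) = -0.078
d' = z(H) − z(FA) = 0.479 − (-0.078) = 0.557

d' = 0.56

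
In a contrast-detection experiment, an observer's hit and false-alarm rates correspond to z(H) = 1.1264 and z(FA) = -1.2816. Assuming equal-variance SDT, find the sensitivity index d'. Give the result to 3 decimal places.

d' = 2.408

d' = z(H) − z(FA) = 1.1264 − (-1.2816) = 2.4080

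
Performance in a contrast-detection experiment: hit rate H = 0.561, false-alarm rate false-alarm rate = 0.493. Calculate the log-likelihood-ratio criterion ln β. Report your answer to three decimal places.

ln β = -0.012

z(H) = 0.1535
z(FA) = -0.0175
ln β = −½·[z(H)² − z(FA)²] = −0.5 × (0.0236 − 0.0003) = -0.01165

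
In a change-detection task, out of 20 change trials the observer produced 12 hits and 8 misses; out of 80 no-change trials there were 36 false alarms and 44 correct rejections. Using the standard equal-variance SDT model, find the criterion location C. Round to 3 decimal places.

C = -0.064

H = 12/20 = 0.6000
FA = 36/80 = 0.4500
z(H) = z(0.6000) = 0.2533
z(FA) = z(0.4500) = -0.1257
c = −½·[z(H) + z(FA)] = −0.5 × (0.2533 + (-0.1257)) = -0.0638
c < 0: the observer has a liberal response bias.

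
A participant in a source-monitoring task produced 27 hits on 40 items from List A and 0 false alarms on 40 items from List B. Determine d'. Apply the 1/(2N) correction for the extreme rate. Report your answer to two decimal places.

The false-alarm rate is 0/40 = 0, so apply the 1/(2N) correction: FA → 1/(2·40) = 0.01250.
z(H) = z(0.67500) = 0.454
z(FA) = z(0.01250) = -2.241
d' = 0.454 − (-2.241) = 2.695

d' = 2.70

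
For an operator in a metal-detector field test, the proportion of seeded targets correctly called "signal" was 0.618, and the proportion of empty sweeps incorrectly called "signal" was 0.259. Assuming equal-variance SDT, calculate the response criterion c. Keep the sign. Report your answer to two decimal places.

c = 0.17

z(0.618) = 0.300, z(0.259) = -0.646
c = −½·[z(H) + z(FA)] = −0.5 × (0.300 + (-0.646)) = 0.173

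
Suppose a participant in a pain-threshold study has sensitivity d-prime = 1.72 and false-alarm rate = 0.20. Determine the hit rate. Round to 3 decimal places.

z(false-alarm rate) = z(0.20) = -0.8416
z(H) = z(FA) + d' = -0.8416 + 1.72 = 0.8784
hit rate = Φ(0.8784) = 0.8101

hit rate = 0.810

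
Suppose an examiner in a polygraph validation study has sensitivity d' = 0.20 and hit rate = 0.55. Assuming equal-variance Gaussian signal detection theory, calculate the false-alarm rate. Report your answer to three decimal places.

false-alarm rate = 0.470

z(hit rate) = z(0.55) = 0.1257
z(FA) = z(H) − d' = 0.1257 − 0.20 = -0.0743
false-alarm rate = Φ(-0.0743) = 0.4704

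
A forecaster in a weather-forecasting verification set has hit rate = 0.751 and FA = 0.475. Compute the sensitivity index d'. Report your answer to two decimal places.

Φ⁻¹(H) = Φ⁻¹(0.751) = 0.678
Φ⁻¹(FA) = Φ⁻¹(0.475) = -0.063
d' = z(H) − z(FA) = 0.678 − (-0.063) = 0.741

d' = 0.74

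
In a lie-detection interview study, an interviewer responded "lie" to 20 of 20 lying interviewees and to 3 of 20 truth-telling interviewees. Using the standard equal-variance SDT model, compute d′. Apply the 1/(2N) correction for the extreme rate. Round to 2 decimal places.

The hit rate is 20/20 = 1, so apply the 1/(2N) correction: H → 1 − 1/(2·20) = 0.97500.
z(H) = z(0.97500) = 1.960
z(FA) = z(0.15000) = -1.036
d' = 1.960 − (-1.036) = 2.996

d′ = 3.00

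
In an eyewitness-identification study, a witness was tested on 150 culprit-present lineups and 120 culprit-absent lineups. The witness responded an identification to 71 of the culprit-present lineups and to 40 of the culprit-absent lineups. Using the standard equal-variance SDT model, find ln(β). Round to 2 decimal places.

H = 71/150 = 0.4733
FA = 40/120 = 0.3333
z(H) = -0.067
z(FA) = -0.431
ln β = −½·[z(H)² − z(FA)²] = −0.5 × (0.004 − 0.186) = 0.091

ln β = 0.09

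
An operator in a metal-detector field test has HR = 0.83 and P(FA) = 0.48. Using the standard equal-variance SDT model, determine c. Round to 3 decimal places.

c = -0.452

z(H) = z(0.83) = 0.9542
z(FA) = z(0.48) = -0.0502
c = −½·[z(H) + z(FA)] = −0.5 × (0.9542 + (-0.0502)) = -0.4520
c < 0: the operator has a liberal response bias.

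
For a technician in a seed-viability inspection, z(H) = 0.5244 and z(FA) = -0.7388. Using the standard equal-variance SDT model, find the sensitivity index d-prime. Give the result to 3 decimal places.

d-prime = 1.263

d' = z(H) − z(FA) = 0.5244 − (-0.7388) = 1.2632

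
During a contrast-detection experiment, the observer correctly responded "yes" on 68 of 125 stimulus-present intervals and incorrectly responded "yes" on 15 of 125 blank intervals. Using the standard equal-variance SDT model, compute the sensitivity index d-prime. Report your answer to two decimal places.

H = 68/125 = 0.5440
FA = 15/125 = 0.1200
z(0.5440) = 0.1105, z(0.1200) = -1.1750
d' = z(H) − z(FA) = 0.1105 − (-1.1750) = 1.2855

d-prime = 1.29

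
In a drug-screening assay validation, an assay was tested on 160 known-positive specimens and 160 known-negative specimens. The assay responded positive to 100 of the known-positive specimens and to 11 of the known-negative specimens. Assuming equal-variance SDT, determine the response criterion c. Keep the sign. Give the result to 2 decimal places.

H = 100/160 = 0.6250
FA = 11/160 = 0.0688
Φ⁻¹(H) = Φ⁻¹(0.6250) = 0.319
Φ⁻¹(FA) = Φ⁻¹(0.0688) = -1.485
c = −½·[z(H) + z(FA)] = −0.5 × (0.319 + (-1.485)) = 0.583

c = 0.58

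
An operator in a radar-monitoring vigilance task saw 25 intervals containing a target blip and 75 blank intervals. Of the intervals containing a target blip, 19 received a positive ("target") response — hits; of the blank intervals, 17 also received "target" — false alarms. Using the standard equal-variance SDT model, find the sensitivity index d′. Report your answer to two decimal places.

d′ = 1.46

H = 19/25 = 0.7600
FA = 17/75 = 0.2267
z(H) = 0.7063
z(FA) = -0.7498
d' = z(H) − z(FA) = 0.7063 − (-0.7498) = 1.4561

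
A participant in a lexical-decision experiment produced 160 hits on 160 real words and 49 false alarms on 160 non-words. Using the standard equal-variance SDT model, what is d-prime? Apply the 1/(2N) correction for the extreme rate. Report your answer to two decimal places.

The hit rate is 160/160 = 1, so apply the 1/(2N) correction: H → 1 − 1/(2·160) = 0.99687.
z(H) = z(0.99687) = 2.734
z(FA) = z(0.30625) = -0.507
d' = 2.734 − (-0.507) = 3.241

d-prime = 3.24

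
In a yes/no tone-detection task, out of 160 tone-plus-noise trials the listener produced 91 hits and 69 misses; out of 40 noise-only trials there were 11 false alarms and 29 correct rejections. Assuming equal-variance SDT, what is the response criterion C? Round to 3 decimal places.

H = 91/160 = 0.5687
FA = 11/40 = 0.2750
z(0.5687) = 0.1731, z(0.2750) = -0.5978
c = −½·[z(H) + z(FA)] = −0.5 × (0.1731 + (-0.5978)) = 0.21235
c > 0: the listener has a conservative response bias.

C = 0.212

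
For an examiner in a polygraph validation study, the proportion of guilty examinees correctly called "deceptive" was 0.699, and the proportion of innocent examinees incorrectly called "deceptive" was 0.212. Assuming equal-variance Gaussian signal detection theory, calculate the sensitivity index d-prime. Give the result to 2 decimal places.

Φ⁻¹(0.699) = 0.522, Φ⁻¹(0.212) = -0.800
d' = z(H) − z(FA) = 0.522 − (-0.800) = 1.322

d-prime = 1.32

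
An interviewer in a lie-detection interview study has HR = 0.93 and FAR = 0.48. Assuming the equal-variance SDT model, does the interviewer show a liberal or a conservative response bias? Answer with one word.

liberal

z(H) = 1.476, z(FA) = -0.050
c = −½·(z(H) + z(FA)) = -0.713
c < 0 → liberal criterion (biased toward responding “yes”).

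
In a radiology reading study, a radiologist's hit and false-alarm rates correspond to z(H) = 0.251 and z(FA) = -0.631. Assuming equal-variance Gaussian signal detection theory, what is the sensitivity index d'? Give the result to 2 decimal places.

d' = z(H) − z(FA) = 0.251 − (-0.631) = 0.882

d' = 0.88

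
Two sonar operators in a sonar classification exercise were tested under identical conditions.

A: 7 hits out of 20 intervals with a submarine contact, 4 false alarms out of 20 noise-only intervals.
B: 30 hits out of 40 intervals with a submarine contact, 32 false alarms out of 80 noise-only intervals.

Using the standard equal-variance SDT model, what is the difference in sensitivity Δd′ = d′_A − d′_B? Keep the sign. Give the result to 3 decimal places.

A: z(0.3500) = -0.3853, z(0.2000) = -0.8416, d' = 0.4563
B: z(0.7500) = 0.6745, z(0.4000) = -0.2533, d' = 0.9278
Δd' = d'_A − d'_B = 0.4563 − 0.9278 = -0.4715
B has the higher sensitivity.

Δd′ = -0.472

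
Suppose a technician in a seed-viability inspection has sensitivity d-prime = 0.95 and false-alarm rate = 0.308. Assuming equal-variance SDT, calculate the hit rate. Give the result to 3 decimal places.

hit rate = 0.673

z(false-alarm rate) = z(0.308) = -0.5015
z(H) = z(FA) + d' = -0.5015 + 0.95 = 0.4485
hit rate = Φ(0.4485) = 0.6731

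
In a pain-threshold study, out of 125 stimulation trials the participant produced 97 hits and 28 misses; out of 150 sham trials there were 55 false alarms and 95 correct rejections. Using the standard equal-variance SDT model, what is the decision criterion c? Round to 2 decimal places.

H = 97/125 = 0.7760
FA = 55/150 = 0.3667
z(0.7760) = 0.7588, z(0.3667) = -0.3406
c = −½·[z(H) + z(FA)] = −0.5 × (0.7588 + (-0.3406)) = -0.2091

c = -0.21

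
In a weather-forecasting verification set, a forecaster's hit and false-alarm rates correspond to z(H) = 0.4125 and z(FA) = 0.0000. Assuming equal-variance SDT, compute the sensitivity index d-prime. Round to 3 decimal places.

d-prime = 0.413

d' = z(H) − z(FA) = 0.4125 − 0.0000 = 0.4125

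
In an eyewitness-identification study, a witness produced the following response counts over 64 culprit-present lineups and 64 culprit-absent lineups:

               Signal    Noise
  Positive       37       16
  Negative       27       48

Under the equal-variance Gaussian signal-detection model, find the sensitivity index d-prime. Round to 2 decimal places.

d-prime = 0.87

H = 37/64 = 0.5781
FA = 16/64 = 0.2500
z(H) = z(0.5781) = 0.1970
z(FA) = z(0.2500) = -0.6745
d' = z(H) − z(FA) = 0.1970 − (-0.6745) = 0.8715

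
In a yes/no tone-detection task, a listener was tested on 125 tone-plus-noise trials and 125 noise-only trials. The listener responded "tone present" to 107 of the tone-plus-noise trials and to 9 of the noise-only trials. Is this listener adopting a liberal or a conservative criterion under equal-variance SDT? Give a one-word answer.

z(H) = 1.063, z(FA) = -1.461
c = −½·(z(H) + z(FA)) = 0.199
c > 0 → conservative criterion (biased toward responding “no”).

conservative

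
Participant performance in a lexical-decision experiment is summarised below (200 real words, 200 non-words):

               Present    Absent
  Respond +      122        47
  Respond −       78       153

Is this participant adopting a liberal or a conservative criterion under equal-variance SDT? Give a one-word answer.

conservative

z(H) = 0.279, z(FA) = -0.722
c = −½·(z(H) + z(FA)) = 0.2215
c > 0 → conservative criterion (biased toward responding “no”).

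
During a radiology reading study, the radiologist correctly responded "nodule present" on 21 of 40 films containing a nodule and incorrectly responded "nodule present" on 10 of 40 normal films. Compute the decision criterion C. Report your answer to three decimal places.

C = 0.306

H = 21/40 = 0.5250
FA = 10/40 = 0.2500
Φ⁻¹(0.5250) = 0.0627, Φ⁻¹(0.2500) = -0.6745
c = −½·[z(H) + z(FA)] = −0.5 × (0.0627 + (-0.6745)) = 0.3059
c > 0: the radiologist has a conservative response bias.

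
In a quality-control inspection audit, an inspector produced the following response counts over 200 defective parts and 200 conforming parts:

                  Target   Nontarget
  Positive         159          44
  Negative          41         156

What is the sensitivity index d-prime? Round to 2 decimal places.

H = 159/200 = 0.7950
FA = 44/200 = 0.2200
Φ⁻¹(H) = Φ⁻¹(0.7950) = 0.824
Φ⁻¹(FA) = Φ⁻¹(0.2200) = -0.772
d' = z(H) − z(FA) = 0.824 − (-0.772) = 1.596

d-prime = 1.60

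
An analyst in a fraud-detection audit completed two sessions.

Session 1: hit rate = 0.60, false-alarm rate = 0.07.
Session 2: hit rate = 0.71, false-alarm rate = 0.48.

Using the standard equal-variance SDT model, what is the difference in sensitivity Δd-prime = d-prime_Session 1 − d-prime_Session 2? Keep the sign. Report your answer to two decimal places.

Δd-prime = 1.13

Session 1: z(0.60) = 0.253, z(0.07) = -1.476, d' = 1.729
Session 2: z(0.71) = 0.553, z(0.48) = -0.050, d' = 0.603
Δd' = d'_Session 1 − d'_Session 2 = 1.729 − 0.603 = 1.126
Session 1 has the higher sensitivity.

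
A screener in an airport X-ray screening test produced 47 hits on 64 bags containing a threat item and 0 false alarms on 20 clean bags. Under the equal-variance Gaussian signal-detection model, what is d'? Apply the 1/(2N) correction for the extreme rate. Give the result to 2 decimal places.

d' = 2.59

The false-alarm rate is 0/20 = 0, so apply the 1/(2N) correction: FA → 1/(2·20) = 0.02500.
z(H) = z(0.73438) = 0.626
z(FA) = z(0.02500) = -1.960
d' = 0.626 − (-1.960) = 2.586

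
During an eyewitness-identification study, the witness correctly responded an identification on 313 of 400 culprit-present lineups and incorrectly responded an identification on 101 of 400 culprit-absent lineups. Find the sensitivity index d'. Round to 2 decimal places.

H = 313/400 = 0.7825
FA = 101/400 = 0.2525
z(H) = 0.7807
z(FA) = -0.6666
d' = z(H) − z(FA) = 0.7807 − (-0.6666) = 1.4473

d' = 1.45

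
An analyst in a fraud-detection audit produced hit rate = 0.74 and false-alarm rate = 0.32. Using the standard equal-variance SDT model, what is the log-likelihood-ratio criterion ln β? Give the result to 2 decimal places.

z(0.74) = 0.643, z(0.32) = -0.468
ln β = −½·[z(H)² − z(FA)²] = −0.5 × (0.413 − 0.219) = -0.097

ln β = -0.10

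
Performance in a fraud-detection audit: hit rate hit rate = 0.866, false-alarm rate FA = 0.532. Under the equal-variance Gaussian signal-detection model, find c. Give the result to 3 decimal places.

c = -0.594

z(H) = z(0.866) = 1.1077
z(FA) = z(0.532) = 0.0803
c = −½·[z(H) + z(FA)] = −0.5 × (1.1077 + 0.0803) = -0.5940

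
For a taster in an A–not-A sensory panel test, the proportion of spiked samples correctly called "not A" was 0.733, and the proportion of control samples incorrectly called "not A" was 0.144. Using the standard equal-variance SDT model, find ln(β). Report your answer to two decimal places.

ln β = 0.37

z(H) = 0.622
z(FA) = -1.063
ln β = −½·[z(H)² − z(FA)²] = −0.5 × (0.387 − 1.130) = 0.3715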